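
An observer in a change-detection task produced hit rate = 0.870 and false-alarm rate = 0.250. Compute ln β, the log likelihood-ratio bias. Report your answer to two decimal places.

ln β = -0.41

z(0.870) = 1.126, z(0.250) = -0.674
ln β = −½·[z(H)² − z(FA)²] = −0.5 × (1.268 − 0.454) = -0.407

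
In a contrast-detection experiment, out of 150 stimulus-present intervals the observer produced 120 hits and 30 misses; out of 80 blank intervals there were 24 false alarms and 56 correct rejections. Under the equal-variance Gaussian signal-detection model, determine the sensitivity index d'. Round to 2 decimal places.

H = 120/150 = 0.8000
FA = 24/80 = 0.3000
z(H) = z(0.8000) = 0.8416
z(FA) = z(0.3000) = -0.5244
d' = z(H) − z(FA) = 0.8416 − (-0.5244) = 1.3660

d' = 1.37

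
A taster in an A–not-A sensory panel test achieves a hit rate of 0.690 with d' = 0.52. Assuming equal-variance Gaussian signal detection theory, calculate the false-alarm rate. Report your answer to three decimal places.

z(hit rate) = z(0.690) = 0.4959
z(FA) = z(H) − d' = 0.4959 − 0.52 = -0.0241
false-alarm rate = Φ(-0.0241) = 0.4904

false-alarm rate = 0.490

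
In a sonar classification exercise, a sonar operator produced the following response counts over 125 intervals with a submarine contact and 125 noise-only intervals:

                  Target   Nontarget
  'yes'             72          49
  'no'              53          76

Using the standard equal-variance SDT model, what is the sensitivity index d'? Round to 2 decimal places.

H = 72/125 = 0.5760
FA = 49/125 = 0.3920
Φ⁻¹(H) = 0.1917
Φ⁻¹(FA) = -0.2741
d' = z(H) − z(FA) = 0.1917 − (-0.2741) = 0.4658

d' = 0.47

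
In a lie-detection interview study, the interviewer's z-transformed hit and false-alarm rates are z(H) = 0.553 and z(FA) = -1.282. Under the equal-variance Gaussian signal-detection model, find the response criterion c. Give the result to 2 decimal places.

c = 0.36

c = −½·[z(H) + z(FA)] = −½·(0.553 + (-1.282)) = 0.3645
c > 0: the interviewer has a conservative response bias.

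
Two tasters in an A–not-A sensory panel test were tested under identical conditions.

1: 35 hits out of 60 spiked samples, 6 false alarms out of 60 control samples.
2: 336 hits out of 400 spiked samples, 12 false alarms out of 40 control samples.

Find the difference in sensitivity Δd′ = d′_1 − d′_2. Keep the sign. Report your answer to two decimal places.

Δd′ = -0.03

1: z(0.5833) = 0.210, z(0.1000) = -1.282, d' = 1.492
2: z(0.8400) = 0.994, z(0.3000) = -0.524, d' = 1.518
Δd' = d'_1 − d'_2 = 1.492 − 1.518 = -0.026
2 has the higher sensitivity.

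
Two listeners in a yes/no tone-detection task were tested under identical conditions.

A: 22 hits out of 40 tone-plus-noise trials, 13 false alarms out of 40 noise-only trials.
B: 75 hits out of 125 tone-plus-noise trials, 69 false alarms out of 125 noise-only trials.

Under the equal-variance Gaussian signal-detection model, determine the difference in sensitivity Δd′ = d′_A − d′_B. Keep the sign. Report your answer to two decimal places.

Δd′ = 0.46

A: z(0.5500) = 0.126, z(0.3250) = -0.454, d' = 0.580
B: z(0.6000) = 0.253, z(0.5520) = 0.131, d' = 0.122
Δd' = d'_A − d'_B = 0.580 − 0.122 = 0.458
A has the higher sensitivity.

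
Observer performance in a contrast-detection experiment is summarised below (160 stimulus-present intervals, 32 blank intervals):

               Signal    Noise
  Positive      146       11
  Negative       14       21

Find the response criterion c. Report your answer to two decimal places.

c = -0.48

H = 146/160 = 0.9125
FA = 11/32 = 0.3438
z(0.9125) = 1.356, z(0.3438) = -0.402
c = −½·[z(H) + z(FA)] = −0.5 × (1.356 + (-0.402)) = -0.477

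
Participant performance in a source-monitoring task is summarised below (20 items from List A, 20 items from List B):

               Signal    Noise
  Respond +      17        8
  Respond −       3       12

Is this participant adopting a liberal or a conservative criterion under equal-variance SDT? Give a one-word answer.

liberal

z(H) = 1.036, z(FA) = -0.253
c = −½·(z(H) + z(FA)) = -0.3915
c < 0 → liberal criterion (biased toward responding “yes”).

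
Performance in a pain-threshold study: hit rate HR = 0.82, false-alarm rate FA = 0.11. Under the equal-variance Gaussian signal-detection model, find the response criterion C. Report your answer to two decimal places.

C = 0.16

Φ⁻¹(0.82) = 0.9154, Φ⁻¹(0.11) = -1.2265
c = −½·[z(H) + z(FA)] = −0.5 × (0.9154 + (-1.2265)) = 0.15555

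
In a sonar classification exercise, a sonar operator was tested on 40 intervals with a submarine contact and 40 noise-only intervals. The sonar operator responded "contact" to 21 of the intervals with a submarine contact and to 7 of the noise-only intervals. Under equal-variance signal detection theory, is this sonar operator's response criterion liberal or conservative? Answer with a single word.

conservative

z(H) = 0.063, z(FA) = -0.935
c = −½·(z(H) + z(FA)) = 0.436
c > 0 → conservative criterion (biased toward responding “no”).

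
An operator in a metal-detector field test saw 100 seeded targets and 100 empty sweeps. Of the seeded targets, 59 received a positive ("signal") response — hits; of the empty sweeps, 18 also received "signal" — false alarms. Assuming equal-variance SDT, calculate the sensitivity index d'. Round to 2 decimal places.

H = 59/100 = 0.5900
FA = 18/100 = 0.1800
z(H) = 0.228
z(FA) = -0.915
d' = z(H) − z(FA) = 0.228 − (-0.915) = 1.143

d' = 1.14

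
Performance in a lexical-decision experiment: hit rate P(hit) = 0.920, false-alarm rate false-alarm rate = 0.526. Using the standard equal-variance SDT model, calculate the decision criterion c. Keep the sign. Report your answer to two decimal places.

Φ⁻¹(H) = Φ⁻¹(0.920) = 1.4051
Φ⁻¹(FA) = Φ⁻¹(0.526) = 0.0652
c = −½·[z(H) + z(FA)] = −0.5 × (1.4051 + 0.0652) = -0.73515

c = -0.74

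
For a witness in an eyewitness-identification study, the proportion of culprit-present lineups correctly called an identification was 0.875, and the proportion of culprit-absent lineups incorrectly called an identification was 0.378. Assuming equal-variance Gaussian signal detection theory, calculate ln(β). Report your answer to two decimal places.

ln β = -0.61

Φ⁻¹(H) = Φ⁻¹(0.875) = 1.150
Φ⁻¹(FA) = Φ⁻¹(0.378) = -0.311
ln β = −½·[z(H)² − z(FA)²] = −0.5 × (1.323 − 0.097) = -0.613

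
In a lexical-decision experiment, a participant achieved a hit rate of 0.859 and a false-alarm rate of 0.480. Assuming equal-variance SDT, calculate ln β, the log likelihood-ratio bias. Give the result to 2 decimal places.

ln β = -0.58

z(0.859) = 1.076, z(0.480) = -0.050
ln β = −½·[z(H)² − z(FA)²] = −0.5 × (1.158 − 0.003) = -0.5775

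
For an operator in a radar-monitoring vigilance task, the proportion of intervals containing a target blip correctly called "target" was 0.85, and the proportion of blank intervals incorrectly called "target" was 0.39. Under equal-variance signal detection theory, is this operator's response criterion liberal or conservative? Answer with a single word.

z(H) = 1.036, z(FA) = -0.279
c = −½·(z(H) + z(FA)) = -0.3785
c < 0 → liberal criterion (biased toward responding “yes”).

liberal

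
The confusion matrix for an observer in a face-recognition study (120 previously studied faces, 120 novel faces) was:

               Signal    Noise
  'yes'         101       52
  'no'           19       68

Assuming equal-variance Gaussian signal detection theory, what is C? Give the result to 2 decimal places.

C = -0.42

H = 101/120 = 0.8417
FA = 52/120 = 0.4333
Φ⁻¹(H) = Φ⁻¹(0.8417) = 1.001
Φ⁻¹(FA) = Φ⁻¹(0.4333) = -0.168
c = −½·[z(H) + z(FA)] = −0.5 × (1.001 + (-0.168)) = -0.4165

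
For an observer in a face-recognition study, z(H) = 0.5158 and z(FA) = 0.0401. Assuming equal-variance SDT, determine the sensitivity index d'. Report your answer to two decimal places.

d' = 0.48

d' = z(H) − z(FA) = 0.5158 − 0.0401 = 0.4757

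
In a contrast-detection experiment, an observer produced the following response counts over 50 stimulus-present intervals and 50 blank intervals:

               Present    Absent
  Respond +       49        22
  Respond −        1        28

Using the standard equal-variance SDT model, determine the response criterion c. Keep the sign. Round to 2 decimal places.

c = -0.95

H = 49/50 = 0.9800
FA = 22/50 = 0.4400
Φ⁻¹(0.9800) = 2.0537, Φ⁻¹(0.4400) = -0.1510
c = −½·[z(H) + z(FA)] = −0.5 × (2.0537 + (-0.1510)) = -0.95135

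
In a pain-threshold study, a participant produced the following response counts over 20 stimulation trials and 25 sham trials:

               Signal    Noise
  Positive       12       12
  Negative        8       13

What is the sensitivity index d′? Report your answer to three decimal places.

d′ = 0.304

H = 12/20 = 0.6000
FA = 12/25 = 0.4800
z(H) = z(0.6000) = 0.2533
z(FA) = z(0.4800) = -0.0502
d' = z(H) − z(FA) = 0.2533 − (-0.0502) = 0.3035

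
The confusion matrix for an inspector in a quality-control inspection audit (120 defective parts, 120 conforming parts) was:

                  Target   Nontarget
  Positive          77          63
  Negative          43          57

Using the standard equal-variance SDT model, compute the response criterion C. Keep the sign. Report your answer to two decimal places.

C = -0.21

H = 77/120 = 0.6417
FA = 63/120 = 0.5250
Φ⁻¹(0.6417) = 0.3630, Φ⁻¹(0.5250) = 0.0627
c = −½·[z(H) + z(FA)] = −0.5 × (0.3630 + 0.0627) = -0.21285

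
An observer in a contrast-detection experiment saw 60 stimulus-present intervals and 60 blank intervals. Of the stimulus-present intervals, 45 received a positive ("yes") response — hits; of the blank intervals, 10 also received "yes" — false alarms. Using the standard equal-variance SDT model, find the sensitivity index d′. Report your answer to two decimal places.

d′ = 1.64

H = 45/60 = 0.7500
FA = 10/60 = 0.1667
z(H) = z(0.7500) = 0.674
z(FA) = z(0.1667) = -0.967
d' = z(H) − z(FA) = 0.674 − (-0.967) = 1.641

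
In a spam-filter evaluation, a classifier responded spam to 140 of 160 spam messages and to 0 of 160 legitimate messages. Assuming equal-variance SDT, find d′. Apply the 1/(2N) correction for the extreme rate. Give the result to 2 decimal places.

d′ = 3.88

The false-alarm rate is 0/160 = 0, so apply the 1/(2N) correction: FA → 1/(2·160) = 0.00313.
z(H) = z(0.87500) = 1.150
z(FA) = z(0.00313) = -2.734
d' = 1.150 − (-2.734) = 3.884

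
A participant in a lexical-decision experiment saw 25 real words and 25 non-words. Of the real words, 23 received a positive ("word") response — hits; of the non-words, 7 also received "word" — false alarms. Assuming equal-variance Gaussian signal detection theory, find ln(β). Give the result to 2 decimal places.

ln β = -0.82

H = 23/25 = 0.9200
FA = 7/25 = 0.2800
Φ⁻¹(H) = 1.405
Φ⁻¹(FA) = -0.583
ln β = −½·[z(H)² − z(FA)²] = −0.5 × (1.974 − 0.340) = -0.817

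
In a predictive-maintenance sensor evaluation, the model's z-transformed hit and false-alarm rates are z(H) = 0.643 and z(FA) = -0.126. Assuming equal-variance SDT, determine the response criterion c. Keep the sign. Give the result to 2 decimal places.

c = -0.26

c = −½·[z(H) + z(FA)] = −½·(0.643 + (-0.126)) = -0.2585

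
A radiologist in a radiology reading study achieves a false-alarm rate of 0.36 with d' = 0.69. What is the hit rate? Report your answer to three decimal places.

z(false-alarm rate) = z(0.36) = -0.3585
z(H) = z(FA) + d' = -0.3585 + 0.69 = 0.3315
hit rate = Φ(0.3315) = 0.6299

hit rate = 0.630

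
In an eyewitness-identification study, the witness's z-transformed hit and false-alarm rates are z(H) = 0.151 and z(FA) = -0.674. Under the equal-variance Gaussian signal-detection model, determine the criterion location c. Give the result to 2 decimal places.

c = −½·[z(H) + z(FA)] = −½·(0.151 + (-0.674)) = 0.2615
c > 0: the witness has a conservative response bias.

c = 0.26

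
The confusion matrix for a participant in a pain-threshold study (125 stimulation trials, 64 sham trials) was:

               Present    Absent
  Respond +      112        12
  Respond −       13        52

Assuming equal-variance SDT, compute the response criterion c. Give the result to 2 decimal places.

H = 112/125 = 0.8960
FA = 12/64 = 0.1875
Φ⁻¹(0.8960) = 1.2591, Φ⁻¹(0.1875) = -0.8871
c = −½·[z(H) + z(FA)] = −0.5 × (1.2591 + (-0.8871)) = -0.1860
c < 0: the participant has a liberal response bias.

c = -0.19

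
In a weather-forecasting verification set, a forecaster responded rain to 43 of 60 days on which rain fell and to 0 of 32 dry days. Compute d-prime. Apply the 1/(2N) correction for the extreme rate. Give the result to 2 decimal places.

d-prime = 2.73

The false-alarm rate is 0/32 = 0, so apply the 1/(2N) correction: FA → 1/(2·32) = 0.01562.
z(H) = z(0.71667) = 0.573
z(FA) = z(0.01562) = -2.154
d' = 0.573 − (-2.154) = 2.727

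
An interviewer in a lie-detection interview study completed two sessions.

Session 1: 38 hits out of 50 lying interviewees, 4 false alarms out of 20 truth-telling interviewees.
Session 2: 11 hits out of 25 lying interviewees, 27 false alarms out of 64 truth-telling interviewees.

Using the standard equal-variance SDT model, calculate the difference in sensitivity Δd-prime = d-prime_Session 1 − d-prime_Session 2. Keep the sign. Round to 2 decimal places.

Δd-prime = 1.50

Session 1: z(0.7600) = 0.706, z(0.2000) = -0.842, d' = 1.548
Session 2: z(0.4400) = -0.151, z(0.4219) = -0.197, d' = 0.046
Δd' = d'_Session 1 − d'_Session 2 = 1.548 − 0.046 = 1.502
Session 1 has the higher sensitivity.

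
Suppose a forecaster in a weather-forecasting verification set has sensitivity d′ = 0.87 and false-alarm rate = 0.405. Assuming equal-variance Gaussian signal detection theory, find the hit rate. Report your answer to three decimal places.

z(false-alarm rate) = z(0.405) = -0.2404
z(H) = z(FA) + d' = -0.2404 + 0.87 = 0.6296
hit rate = Φ(0.6296) = 0.7355

hit rate = 0.736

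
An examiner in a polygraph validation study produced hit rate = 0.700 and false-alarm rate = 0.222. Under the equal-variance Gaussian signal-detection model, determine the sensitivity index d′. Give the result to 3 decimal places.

d′ = 1.290

z(0.700) = 0.5244, z(0.222) = -0.7655
d' = z(H) − z(FA) = 0.5244 − (-0.7655) = 1.2899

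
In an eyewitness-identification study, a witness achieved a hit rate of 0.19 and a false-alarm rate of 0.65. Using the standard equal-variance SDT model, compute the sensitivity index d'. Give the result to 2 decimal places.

d' = -1.26

Φ⁻¹(0.19) = -0.878, Φ⁻¹(0.65) = 0.385
d' = z(H) − z(FA) = -0.878 − 0.385 = -1.263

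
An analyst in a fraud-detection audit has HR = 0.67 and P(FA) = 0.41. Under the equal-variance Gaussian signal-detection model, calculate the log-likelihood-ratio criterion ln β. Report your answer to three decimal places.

ln β = -0.071

Φ⁻¹(H) = Φ⁻¹(0.67) = 0.4399
Φ⁻¹(FA) = Φ⁻¹(0.41) = -0.2275
ln β = −½·[z(H)² − z(FA)²] = −0.5 × (0.1935 − 0.0518) = -0.07085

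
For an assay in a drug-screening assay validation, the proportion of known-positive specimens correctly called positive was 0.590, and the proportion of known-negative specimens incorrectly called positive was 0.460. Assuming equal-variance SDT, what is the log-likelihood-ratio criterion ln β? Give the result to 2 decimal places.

ln β = -0.02

z(H) = z(0.590) = 0.228
z(FA) = z(0.460) = -0.100
ln β = −½·[z(H)² − z(FA)²] = −0.5 × (0.052 − 0.010) = -0.021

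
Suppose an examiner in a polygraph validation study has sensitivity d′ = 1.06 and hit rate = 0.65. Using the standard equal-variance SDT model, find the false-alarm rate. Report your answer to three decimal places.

z(hit rate) = z(0.65) = 0.3853
z(FA) = z(H) − d' = 0.3853 − 1.06 = -0.6747
false-alarm rate = Φ(-0.6747) = 0.2499

false-alarm rate = 0.250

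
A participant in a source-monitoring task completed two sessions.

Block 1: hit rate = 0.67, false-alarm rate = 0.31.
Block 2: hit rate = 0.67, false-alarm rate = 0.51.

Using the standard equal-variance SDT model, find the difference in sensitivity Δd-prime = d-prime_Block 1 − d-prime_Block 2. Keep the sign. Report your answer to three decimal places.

Block 1: z(0.67) = 0.4399, z(0.31) = -0.4959, d' = 0.9358
Block 2: z(0.67) = 0.4399, z(0.51) = 0.0251, d' = 0.4148
Δd' = d'_Block 1 − d'_Block 2 = 0.9358 − 0.4148 = 0.5210
Block 1 has the higher sensitivity.

Δd-prime = 0.521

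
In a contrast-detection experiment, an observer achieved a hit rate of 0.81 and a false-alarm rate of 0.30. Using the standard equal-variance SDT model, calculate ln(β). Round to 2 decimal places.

ln β = -0.25

z(H) = z(0.81) = 0.878
z(FA) = z(0.30) = -0.524
ln β = −½·[z(H)² − z(FA)²] = −0.5 × (0.771 − 0.275) = -0.248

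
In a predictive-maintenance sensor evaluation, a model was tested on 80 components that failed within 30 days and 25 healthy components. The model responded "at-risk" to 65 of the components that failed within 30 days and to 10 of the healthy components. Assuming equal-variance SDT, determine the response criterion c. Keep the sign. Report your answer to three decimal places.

c = -0.317

H = 65/80 = 0.8125
FA = 10/25 = 0.4000
z(H) = 0.8871
z(FA) = -0.2533
c = −½·[z(H) + z(FA)] = −0.5 × (0.8871 + (-0.2533)) = -0.3169
c < 0: the model has a liberal response bias.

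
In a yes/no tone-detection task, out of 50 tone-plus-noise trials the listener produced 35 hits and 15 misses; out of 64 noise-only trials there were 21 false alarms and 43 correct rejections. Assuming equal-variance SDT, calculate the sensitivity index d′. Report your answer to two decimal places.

d′ = 0.97

H = 35/50 = 0.7000
FA = 21/64 = 0.3281
z(0.7000) = 0.524, z(0.3281) = -0.445
d' = z(H) − z(FA) = 0.524 − (-0.445) = 0.969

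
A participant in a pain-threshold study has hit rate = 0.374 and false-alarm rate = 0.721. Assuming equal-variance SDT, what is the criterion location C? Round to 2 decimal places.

C = -0.13

z(H) = z(0.374) = -0.3213
z(FA) = z(0.721) = 0.5858
c = −½·[z(H) + z(FA)] = −0.5 × (-0.3213 + 0.5858) = -0.13225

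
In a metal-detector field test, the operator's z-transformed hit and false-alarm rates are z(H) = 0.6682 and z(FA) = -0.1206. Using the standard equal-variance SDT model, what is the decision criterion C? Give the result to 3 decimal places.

c = −½·[z(H) + z(FA)] = −½·(0.6682 + (-0.1206)) = -0.2738

C = -0.274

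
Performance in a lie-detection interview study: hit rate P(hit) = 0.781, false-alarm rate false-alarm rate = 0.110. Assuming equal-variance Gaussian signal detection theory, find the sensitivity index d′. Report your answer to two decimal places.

z(0.781) = 0.7756, z(0.110) = -1.2265
d' = z(H) − z(FA) = 0.7756 − (-1.2265) = 2.0021

d′ = 2.00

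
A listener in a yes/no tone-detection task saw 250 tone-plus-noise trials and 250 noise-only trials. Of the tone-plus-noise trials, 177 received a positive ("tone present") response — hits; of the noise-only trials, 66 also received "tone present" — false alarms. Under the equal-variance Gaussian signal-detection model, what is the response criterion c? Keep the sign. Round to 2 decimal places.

c = 0.04

H = 177/250 = 0.7080
FA = 66/250 = 0.2640
z(H) = z(0.7080) = 0.5476
z(FA) = z(0.2640) = -0.6311
c = −½·[z(H) + z(FA)] = −0.5 × (0.5476 + (-0.6311)) = 0.04175
c > 0: the listener has a conservative response bias.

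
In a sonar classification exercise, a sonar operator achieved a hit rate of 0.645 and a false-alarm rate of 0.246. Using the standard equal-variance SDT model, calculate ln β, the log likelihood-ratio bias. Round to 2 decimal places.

ln β = 0.17

Φ⁻¹(H) = Φ⁻¹(0.645) = 0.372
Φ⁻¹(FA) = Φ⁻¹(0.246) = -0.687
ln β = −½·[z(H)² − z(FA)²] = −0.5 × (0.138 − 0.472) = 0.167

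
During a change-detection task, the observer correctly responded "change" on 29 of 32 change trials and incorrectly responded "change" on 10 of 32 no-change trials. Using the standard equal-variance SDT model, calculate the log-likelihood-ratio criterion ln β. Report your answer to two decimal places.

ln β = -0.75

H = 29/32 = 0.9062
FA = 10/32 = 0.3125
z(H) = 1.318
z(FA) = -0.489
ln β = −½·[z(H)² − z(FA)²] = −0.5 × (1.737 − 0.239) = -0.749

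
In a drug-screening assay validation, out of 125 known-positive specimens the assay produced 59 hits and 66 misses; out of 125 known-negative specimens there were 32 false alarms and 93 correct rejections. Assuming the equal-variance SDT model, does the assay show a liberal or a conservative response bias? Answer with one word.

z(H) = -0.070, z(FA) = -0.656
c = −½·(z(H) + z(FA)) = 0.363
c > 0 → conservative criterion (biased toward responding “no”).

conservative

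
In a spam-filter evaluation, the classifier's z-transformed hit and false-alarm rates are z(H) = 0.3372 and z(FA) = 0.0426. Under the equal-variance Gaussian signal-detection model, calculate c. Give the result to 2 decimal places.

c = -0.19

c = −½·[z(H) + z(FA)] = −½·(0.3372 + 0.0426) = -0.1899
c < 0: the classifier has a liberal response bias.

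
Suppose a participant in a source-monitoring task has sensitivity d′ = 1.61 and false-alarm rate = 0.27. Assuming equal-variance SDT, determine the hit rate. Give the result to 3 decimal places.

hit rate = 0.841

z(false-alarm rate) = z(0.27) = -0.6128
z(H) = z(FA) + d' = -0.6128 + 1.61 = 0.9972
hit rate = Φ(0.9972) = 0.8407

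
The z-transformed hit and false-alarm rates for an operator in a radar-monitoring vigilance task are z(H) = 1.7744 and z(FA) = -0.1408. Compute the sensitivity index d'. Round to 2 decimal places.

d' = z(H) − z(FA) = 1.7744 − (-0.1408) = 1.9152

d' = 1.92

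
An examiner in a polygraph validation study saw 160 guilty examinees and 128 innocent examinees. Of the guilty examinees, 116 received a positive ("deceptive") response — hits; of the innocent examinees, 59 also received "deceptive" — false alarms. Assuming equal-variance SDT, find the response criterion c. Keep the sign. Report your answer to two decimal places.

H = 116/160 = 0.7250
FA = 59/128 = 0.4609
z(0.7250) = 0.5978, z(0.4609) = -0.0982
c = −½·[z(H) + z(FA)] = −0.5 × (0.5978 + (-0.0982)) = -0.2498
c < 0: the examiner has a liberal response bias.

c = -0.25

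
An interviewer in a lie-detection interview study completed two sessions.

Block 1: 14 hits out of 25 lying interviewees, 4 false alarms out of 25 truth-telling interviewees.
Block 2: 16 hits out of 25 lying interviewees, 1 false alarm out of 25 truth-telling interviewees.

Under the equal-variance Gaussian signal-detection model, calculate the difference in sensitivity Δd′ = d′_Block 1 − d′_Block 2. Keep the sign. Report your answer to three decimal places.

Δd′ = -0.964

Block 1: z(0.5600) = 0.1510, z(0.1600) = -0.9945, d' = 1.1455
Block 2: z(0.6400) = 0.3585, z(0.0400) = -1.7507, d' = 2.1092
Δd' = d'_Block 1 − d'_Block 2 = 1.1455 − 2.1092 = -0.9637
Block 2 has the higher sensitivity.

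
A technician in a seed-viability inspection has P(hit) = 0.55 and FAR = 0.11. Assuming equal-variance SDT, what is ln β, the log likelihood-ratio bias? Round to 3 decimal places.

z(H) = z(0.55) = 0.1257
z(FA) = z(0.11) = -1.2265
ln β = −½·[z(H)² − z(FA)²] = −0.5 × (0.0158 − 1.5043) = 0.74425

ln β = 0.744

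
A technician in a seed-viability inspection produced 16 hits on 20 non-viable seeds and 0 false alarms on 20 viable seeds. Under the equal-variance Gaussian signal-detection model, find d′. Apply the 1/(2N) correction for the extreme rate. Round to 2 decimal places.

d′ = 2.80

The false-alarm rate is 0/20 = 0, so apply the 1/(2N) correction: FA → 1/(2·20) = 0.02500.
z(H) = z(0.80000) = 0.842
z(FA) = z(0.02500) = -1.960
d' = 0.842 − (-1.960) = 2.802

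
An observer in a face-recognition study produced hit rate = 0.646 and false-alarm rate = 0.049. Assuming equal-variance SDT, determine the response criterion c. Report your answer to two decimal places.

Φ⁻¹(H) = Φ⁻¹(0.646) = 0.375
Φ⁻¹(FA) = Φ⁻¹(0.049) = -1.655
c = −½·[z(H) + z(FA)] = −0.5 × (0.375 + (-1.655)) = 0.640

c = 0.64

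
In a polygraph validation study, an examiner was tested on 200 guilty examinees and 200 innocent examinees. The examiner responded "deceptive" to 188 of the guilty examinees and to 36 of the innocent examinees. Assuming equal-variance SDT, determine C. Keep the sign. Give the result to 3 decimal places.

H = 188/200 = 0.9400
FA = 36/200 = 0.1800
z(H) = 1.5548
z(FA) = -0.9154
c = −½·[z(H) + z(FA)] = −0.5 × (1.5548 + (-0.9154)) = -0.3197

C = -0.320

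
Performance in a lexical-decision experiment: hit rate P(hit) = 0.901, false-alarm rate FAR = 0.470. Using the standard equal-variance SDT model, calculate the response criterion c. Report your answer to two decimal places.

c = -0.61

z(H) = z(0.901) = 1.287
z(FA) = z(0.470) = -0.075
c = −½·[z(H) + z(FA)] = −0.5 × (1.287 + (-0.075)) = -0.606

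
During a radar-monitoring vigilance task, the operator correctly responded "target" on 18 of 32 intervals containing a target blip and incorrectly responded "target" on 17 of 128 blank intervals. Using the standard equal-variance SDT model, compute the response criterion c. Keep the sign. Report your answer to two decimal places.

H = 18/32 = 0.5625
FA = 17/128 = 0.1328
z(H) = 0.1573
z(FA) = -1.1133
c = −½·[z(H) + z(FA)] = −0.5 × (0.1573 + (-1.1133)) = 0.4780
c > 0: the operator has a conservative response bias.

c = 0.48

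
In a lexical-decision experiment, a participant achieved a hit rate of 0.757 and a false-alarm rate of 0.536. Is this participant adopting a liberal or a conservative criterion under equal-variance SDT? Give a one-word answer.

z(H) = 0.697, z(FA) = 0.090
c = −½·(z(H) + z(FA)) = -0.3935
c < 0 → liberal criterion (biased toward responding “yes”).

liberal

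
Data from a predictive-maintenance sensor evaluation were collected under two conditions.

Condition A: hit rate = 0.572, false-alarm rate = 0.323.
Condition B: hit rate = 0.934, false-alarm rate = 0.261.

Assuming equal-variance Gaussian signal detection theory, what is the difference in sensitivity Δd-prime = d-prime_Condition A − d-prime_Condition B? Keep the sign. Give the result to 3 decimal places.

Δd-prime = -1.506

Condition A: z(0.572) = 0.1815, z(0.323) = -0.4593, d' = 0.6408
Condition B: z(0.934) = 1.5063, z(0.261) = -0.6403, d' = 2.1466
Δd' = d'_Condition A − d'_Condition B = 0.6408 − 2.1466 = -1.5058
Condition B has the higher sensitivity.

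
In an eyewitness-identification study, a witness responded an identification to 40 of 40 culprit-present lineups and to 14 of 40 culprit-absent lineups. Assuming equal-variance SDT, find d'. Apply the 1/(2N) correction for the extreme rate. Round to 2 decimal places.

d' = 2.63

The hit rate is 40/40 = 1, so apply the 1/(2N) correction: H → 1 − 1/(2·40) = 0.98750.
z(H) = z(0.98750) = 2.241
z(FA) = z(0.35000) = -0.385
d' = 2.241 − (-0.385) = 2.626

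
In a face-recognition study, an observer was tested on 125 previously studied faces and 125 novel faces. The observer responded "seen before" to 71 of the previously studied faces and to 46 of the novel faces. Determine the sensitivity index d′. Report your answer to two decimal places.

d′ = 0.51

H = 71/125 = 0.5680
FA = 46/125 = 0.3680
Φ⁻¹(0.5680) = 0.1713, Φ⁻¹(0.3680) = -0.3372
d' = z(H) − z(FA) = 0.1713 − (-0.3372) = 0.5085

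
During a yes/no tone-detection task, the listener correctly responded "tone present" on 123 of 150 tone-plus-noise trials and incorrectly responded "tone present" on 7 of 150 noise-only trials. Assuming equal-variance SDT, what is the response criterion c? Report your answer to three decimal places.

c = 0.381

H = 123/150 = 0.8200
FA = 7/150 = 0.0467
z(H) = 0.9154
z(FA) = -1.6777
c = −½·[z(H) + z(FA)] = −0.5 × (0.9154 + (-1.6777)) = 0.38115
c > 0: the listener has a conservative response bias.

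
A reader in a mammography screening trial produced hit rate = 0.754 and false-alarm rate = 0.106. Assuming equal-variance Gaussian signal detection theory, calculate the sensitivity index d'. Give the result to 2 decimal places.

d' = 1.94

z(H) = z(0.754) = 0.687
z(FA) = z(0.106) = -1.248
d' = z(H) − z(FA) = 0.687 − (-1.248) = 1.935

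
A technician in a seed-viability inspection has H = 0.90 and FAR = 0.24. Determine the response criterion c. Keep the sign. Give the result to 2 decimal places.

c = -0.29

z(0.90) = 1.2816, z(0.24) = -0.7063
c = −½·[z(H) + z(FA)] = −0.5 × (1.2816 + (-0.7063)) = -0.28765
c < 0: the technician has a liberal response bias.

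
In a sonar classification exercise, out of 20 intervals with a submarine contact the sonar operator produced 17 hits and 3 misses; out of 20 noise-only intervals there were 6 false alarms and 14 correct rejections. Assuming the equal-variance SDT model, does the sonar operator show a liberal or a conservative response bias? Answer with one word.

liberal

z(H) = 1.036, z(FA) = -0.524
c = −½·(z(H) + z(FA)) = -0.256
c < 0 → liberal criterion (biased toward responding “yes”).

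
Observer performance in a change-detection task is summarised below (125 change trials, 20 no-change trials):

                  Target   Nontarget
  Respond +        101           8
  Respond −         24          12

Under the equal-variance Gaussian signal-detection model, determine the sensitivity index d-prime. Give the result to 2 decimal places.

d-prime = 1.12

H = 101/125 = 0.8080
FA = 8/20 = 0.4000
z(0.8080) = 0.871, z(0.4000) = -0.253
d' = z(H) − z(FA) = 0.871 − (-0.253) = 1.124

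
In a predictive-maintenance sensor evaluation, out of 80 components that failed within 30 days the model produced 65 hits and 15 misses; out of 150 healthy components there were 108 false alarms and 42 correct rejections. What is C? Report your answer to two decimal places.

H = 65/80 = 0.8125
FA = 108/150 = 0.7200
z(H) = z(0.8125) = 0.8871
z(FA) = z(0.7200) = 0.5828
c = −½·[z(H) + z(FA)] = −0.5 × (0.8871 + 0.5828) = -0.73495

C = -0.73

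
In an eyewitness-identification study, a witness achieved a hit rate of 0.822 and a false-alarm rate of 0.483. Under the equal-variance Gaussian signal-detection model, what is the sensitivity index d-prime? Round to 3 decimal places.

d-prime = 0.966

z(H) = z(0.822) = 0.9230
z(FA) = z(0.483) = -0.0426
d' = z(H) − z(FA) = 0.9230 − (-0.0426) = 0.9656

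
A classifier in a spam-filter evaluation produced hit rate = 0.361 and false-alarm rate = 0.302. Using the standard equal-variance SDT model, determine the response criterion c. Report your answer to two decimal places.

c = 0.44

z(H) = z(0.361) = -0.356
z(FA) = z(0.302) = -0.519
c = −½·[z(H) + z(FA)] = −0.5 × (-0.356 + (-0.519)) = 0.4375
c > 0: the classifier has a conservative response bias.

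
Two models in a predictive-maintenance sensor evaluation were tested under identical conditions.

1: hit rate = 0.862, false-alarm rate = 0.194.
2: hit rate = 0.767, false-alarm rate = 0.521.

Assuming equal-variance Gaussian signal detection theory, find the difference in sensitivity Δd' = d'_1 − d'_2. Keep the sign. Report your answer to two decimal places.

1: z(0.862) = 1.089, z(0.194) = -0.863, d' = 1.952
2: z(0.767) = 0.729, z(0.521) = 0.053, d' = 0.676
Δd' = d'_1 − d'_2 = 1.952 − 0.676 = 1.276
1 has the higher sensitivity.

Δd' = 1.28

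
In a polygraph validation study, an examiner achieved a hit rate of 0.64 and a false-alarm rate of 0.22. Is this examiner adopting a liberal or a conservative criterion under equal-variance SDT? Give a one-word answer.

z(H) = 0.358, z(FA) = -0.772
c = −½·(z(H) + z(FA)) = 0.207
c > 0 → conservative criterion (biased toward responding “no”).

conservative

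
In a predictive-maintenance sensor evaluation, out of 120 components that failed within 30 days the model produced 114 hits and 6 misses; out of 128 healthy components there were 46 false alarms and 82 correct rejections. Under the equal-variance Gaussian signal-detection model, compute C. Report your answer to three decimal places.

H = 114/120 = 0.9500
FA = 46/128 = 0.3594
z(H) = z(0.9500) = 1.6449
z(FA) = z(0.3594) = -0.3601
c = −½·[z(H) + z(FA)] = −0.5 × (1.6449 + (-0.3601)) = -0.6424

C = -0.642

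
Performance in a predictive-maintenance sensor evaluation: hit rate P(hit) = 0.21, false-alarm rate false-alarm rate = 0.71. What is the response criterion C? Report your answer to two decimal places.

Φ⁻¹(H) = Φ⁻¹(0.21) = -0.8064
Φ⁻¹(FA) = Φ⁻¹(0.71) = 0.5534
c = −½·[z(H) + z(FA)] = −0.5 × (-0.8064 + 0.5534) = 0.1265
c > 0: the model has a conservative response bias.

C = 0.13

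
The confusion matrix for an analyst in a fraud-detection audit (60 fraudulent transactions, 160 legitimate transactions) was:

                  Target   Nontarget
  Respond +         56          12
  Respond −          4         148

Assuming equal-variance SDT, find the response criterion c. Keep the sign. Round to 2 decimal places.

c = -0.03

H = 56/60 = 0.9333
FA = 12/160 = 0.0750
z(H) = 1.5008
z(FA) = -1.4395
c = −½·[z(H) + z(FA)] = −0.5 × (1.5008 + (-1.4395)) = -0.03065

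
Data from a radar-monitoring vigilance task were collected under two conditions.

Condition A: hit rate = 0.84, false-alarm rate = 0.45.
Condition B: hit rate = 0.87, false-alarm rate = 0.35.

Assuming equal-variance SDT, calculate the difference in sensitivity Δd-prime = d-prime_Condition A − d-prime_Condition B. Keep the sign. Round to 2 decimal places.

Condition A: z(0.84) = 0.994, z(0.45) = -0.126, d' = 1.120
Condition B: z(0.87) = 1.126, z(0.35) = -0.385, d' = 1.511
Δd' = d'_Condition A − d'_Condition B = 1.120 − 1.511 = -0.391
Condition B has the higher sensitivity.

Δd-prime = -0.39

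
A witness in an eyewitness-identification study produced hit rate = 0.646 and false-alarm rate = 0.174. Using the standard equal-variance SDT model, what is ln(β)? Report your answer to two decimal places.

ln β = 0.37

z(H) = z(0.646) = 0.375
z(FA) = z(0.174) = -0.938
ln β = −½·[z(H)² − z(FA)²] = −0.5 × (0.141 − 0.880) = 0.3695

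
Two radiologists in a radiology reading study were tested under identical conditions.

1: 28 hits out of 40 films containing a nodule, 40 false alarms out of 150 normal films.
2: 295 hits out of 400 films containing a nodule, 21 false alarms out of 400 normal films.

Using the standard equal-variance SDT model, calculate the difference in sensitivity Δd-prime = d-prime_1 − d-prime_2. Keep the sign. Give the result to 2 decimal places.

Δd-prime = -1.11

1: z(0.7000) = 0.524, z(0.2667) = -0.623, d' = 1.147
2: z(0.7375) = 0.636, z(0.0525) = -1.621, d' = 2.257
Δd' = d'_1 − d'_2 = 1.147 − 2.257 = -1.110
2 has the higher sensitivity.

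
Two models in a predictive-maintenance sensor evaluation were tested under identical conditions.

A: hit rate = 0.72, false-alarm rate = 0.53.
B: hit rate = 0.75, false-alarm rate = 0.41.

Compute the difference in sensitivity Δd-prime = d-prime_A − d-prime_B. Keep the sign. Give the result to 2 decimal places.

Δd-prime = -0.39

A: z(0.72) = 0.583, z(0.53) = 0.075, d' = 0.508
B: z(0.75) = 0.674, z(0.41) = -0.228, d' = 0.902
Δd' = d'_A − d'_B = 0.508 − 0.902 = -0.394
B has the higher sensitivity.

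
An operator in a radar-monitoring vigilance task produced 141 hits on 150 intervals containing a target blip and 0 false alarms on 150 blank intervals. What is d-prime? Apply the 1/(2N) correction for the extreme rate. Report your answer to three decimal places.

d-prime = 4.268

The false-alarm rate is 0/150 = 0, so apply the 1/(2N) correction: FA → 1/(2·150) = 0.00333.
z(H) = z(0.94000) = 1.5548
z(FA) = z(0.00333) = -2.7134
d' = 1.5548 − (-2.7134) = 4.2682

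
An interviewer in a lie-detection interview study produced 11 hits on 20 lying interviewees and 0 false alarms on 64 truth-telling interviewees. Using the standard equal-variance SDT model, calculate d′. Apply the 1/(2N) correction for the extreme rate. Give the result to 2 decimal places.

d′ = 2.54

The false-alarm rate is 0/64 = 0, so apply the 1/(2N) correction: FA → 1/(2·64) = 0.00781.
z(H) = z(0.55000) = 0.126
z(FA) = z(0.00781) = -2.418
d' = 0.126 − (-2.418) = 2.544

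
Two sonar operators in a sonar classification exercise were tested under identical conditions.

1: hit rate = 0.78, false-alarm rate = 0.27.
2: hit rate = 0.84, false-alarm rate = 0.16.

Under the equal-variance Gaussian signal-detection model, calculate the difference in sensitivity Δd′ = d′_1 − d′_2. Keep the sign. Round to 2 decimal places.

1: z(0.78) = 0.772, z(0.27) = -0.613, d' = 1.385
2: z(0.84) = 0.994, z(0.16) = -0.994, d' = 1.988
Δd' = d'_1 − d'_2 = 1.385 − 1.988 = -0.603
2 has the higher sensitivity.

Δd′ = -0.60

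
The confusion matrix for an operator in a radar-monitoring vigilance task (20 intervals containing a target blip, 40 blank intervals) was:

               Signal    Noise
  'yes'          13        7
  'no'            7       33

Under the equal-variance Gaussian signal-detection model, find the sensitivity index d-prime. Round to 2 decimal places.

H = 13/20 = 0.6500
FA = 7/40 = 0.1750
z(0.6500) = 0.3853, z(0.1750) = -0.9346
d' = z(H) − z(FA) = 0.3853 − (-0.9346) = 1.3199

d-prime = 1.32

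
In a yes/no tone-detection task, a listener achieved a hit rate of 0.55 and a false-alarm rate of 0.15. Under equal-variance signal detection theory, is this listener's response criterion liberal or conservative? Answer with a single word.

z(H) = 0.126, z(FA) = -1.036
c = −½·(z(H) + z(FA)) = 0.455
c > 0 → conservative criterion (biased toward responding “no”).

conservative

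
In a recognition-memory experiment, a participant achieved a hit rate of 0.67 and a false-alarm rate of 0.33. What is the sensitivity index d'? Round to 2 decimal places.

z(H) = z(0.67) = 0.4399
z(FA) = z(0.33) = -0.4399
d' = z(H) − z(FA) = 0.4399 − (-0.4399) = 0.8798

d' = 0.88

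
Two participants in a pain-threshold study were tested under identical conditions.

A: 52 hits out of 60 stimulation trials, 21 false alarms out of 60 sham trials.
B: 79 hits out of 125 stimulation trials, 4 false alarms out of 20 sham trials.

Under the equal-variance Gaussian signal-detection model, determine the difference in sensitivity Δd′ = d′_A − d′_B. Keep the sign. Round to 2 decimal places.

A: z(0.8667) = 1.111, z(0.3500) = -0.385, d' = 1.496
B: z(0.6320) = 0.337, z(0.2000) = -0.842, d' = 1.179
Δd' = d'_A − d'_B = 1.496 − 1.179 = 0.317
A has the higher sensitivity.

Δd′ = 0.32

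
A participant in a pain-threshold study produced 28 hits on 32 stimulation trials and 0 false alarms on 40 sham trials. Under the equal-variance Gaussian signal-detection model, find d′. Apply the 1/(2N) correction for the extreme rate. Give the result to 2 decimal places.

d′ = 3.39

The false-alarm rate is 0/40 = 0, so apply the 1/(2N) correction: FA → 1/(2·40) = 0.01250.
z(H) = z(0.87500) = 1.150
z(FA) = z(0.01250) = -2.241
d' = 1.150 − (-2.241) = 3.391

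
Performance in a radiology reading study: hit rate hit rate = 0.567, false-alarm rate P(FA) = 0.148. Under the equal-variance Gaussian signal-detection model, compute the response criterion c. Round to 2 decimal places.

c = 0.44

Φ⁻¹(H) = Φ⁻¹(0.567) = 0.1687
Φ⁻¹(FA) = Φ⁻¹(0.148) = -1.0450
c = −½·[z(H) + z(FA)] = −0.5 × (0.1687 + (-1.0450)) = 0.43815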